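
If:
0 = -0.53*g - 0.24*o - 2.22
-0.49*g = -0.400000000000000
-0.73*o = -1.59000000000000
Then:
No Solution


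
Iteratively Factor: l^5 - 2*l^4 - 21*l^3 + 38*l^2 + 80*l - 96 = (l - 4)*(l^4 + 2*l^3 - 13*l^2 - 14*l + 24) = (l - 4)*(l - 3)*(l^3 + 5*l^2 + 2*l - 8) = (l - 4)*(l - 3)*(l + 2)*(l^2 + 3*l - 4) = (l - 4)*(l - 3)*(l - 1)*(l + 2)*(l + 4)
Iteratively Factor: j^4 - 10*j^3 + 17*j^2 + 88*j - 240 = (j + 3)*(j^3 - 13*j^2 + 56*j - 80) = (j - 4)*(j + 3)*(j^2 - 9*j + 20) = (j - 5)*(j - 4)*(j + 3)*(j - 4)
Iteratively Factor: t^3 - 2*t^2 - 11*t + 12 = (t - 1)*(t^2 - t - 12) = (t - 1)*(t + 3)*(t - 4)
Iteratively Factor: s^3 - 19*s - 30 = (s + 2)*(s^2 - 2*s - 15) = (s + 2)*(s + 3)*(s - 5)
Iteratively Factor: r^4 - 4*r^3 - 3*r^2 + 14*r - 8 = (r - 1)*(r^3 - 3*r^2 - 6*r + 8) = (r - 1)*(r + 2)*(r^2 - 5*r + 4) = (r - 4)*(r - 1)*(r + 2)*(r - 1)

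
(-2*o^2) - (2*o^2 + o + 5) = -4*o^2 - o - 5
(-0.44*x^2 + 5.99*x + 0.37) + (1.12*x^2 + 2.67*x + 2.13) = 0.68*x^2 + 8.66*x + 2.5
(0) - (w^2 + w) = -w^2 - w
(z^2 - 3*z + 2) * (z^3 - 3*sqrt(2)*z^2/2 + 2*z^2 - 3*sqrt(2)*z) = z^5 - 3*sqrt(2)*z^4/2 - z^4 - 4*z^3 + 3*sqrt(2)*z^3/2 + 4*z^2 + 6*sqrt(2)*z^2 - 6*sqrt(2)*z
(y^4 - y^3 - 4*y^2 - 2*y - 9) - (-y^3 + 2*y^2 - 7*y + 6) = y^4 - 6*y^2 + 5*y - 15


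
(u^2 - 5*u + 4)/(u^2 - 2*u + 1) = (u - 4)/(u - 1)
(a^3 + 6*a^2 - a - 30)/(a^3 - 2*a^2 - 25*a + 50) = (a + 3)/(a - 5)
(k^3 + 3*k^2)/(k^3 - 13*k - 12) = k^2/(k^2 - 3*k - 4)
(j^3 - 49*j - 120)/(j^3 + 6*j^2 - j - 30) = (j - 8)/(j - 2)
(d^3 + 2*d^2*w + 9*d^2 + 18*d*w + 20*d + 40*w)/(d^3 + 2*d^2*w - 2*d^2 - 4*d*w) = (d^2 + 9*d + 20)/(d*(d - 2))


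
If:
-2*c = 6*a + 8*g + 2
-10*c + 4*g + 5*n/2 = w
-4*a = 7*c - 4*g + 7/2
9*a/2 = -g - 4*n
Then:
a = 256*w/1061 - 2691/2122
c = 1161/2122 - 224*w/1061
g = 2395/4244 - 136*w/1061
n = 1364/1061 - 254*w/1061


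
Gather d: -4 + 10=6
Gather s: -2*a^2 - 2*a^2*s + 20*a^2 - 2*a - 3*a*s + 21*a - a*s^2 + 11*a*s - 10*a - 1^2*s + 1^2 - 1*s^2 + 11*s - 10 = 18*a^2 + 9*a + s^2*(-a - 1) + s*(-2*a^2 + 8*a + 10) - 9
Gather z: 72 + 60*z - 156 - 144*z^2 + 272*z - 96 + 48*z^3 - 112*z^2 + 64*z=48*z^3 - 256*z^2 + 396*z - 180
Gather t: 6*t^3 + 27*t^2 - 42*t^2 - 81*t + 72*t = 6*t^3 - 15*t^2 - 9*t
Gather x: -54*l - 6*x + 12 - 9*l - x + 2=-63*l - 7*x + 14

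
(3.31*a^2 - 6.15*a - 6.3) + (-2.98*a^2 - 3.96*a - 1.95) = 0.33*a^2 - 10.11*a - 8.25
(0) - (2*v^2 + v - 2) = -2*v^2 - v + 2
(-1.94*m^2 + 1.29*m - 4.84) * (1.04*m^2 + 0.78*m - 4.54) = -2.0176*m^4 - 0.1716*m^3 + 4.7802*m^2 - 9.6318*m + 21.9736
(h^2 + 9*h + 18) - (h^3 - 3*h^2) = -h^3 + 4*h^2 + 9*h + 18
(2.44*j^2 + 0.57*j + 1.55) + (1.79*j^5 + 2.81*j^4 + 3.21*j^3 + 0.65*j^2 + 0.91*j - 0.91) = 1.79*j^5 + 2.81*j^4 + 3.21*j^3 + 3.09*j^2 + 1.48*j + 0.64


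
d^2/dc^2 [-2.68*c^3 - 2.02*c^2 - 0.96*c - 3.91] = -16.08*c - 4.04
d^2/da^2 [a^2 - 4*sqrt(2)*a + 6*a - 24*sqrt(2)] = 2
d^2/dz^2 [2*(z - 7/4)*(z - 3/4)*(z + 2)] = 12*z - 2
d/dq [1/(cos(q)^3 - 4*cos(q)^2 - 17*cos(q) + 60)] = (3*cos(q)^2 - 8*cos(q) - 17)*sin(q)/(cos(q)^3 - 4*cos(q)^2 - 17*cos(q) + 60)^2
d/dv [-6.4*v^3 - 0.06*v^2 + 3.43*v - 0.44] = -19.2*v^2 - 0.12*v + 3.43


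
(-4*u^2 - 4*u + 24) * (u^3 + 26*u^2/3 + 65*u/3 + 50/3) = -4*u^5 - 116*u^4/3 - 292*u^3/3 + 164*u^2/3 + 1360*u/3 + 400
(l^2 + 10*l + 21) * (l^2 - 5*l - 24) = l^4 + 5*l^3 - 53*l^2 - 345*l - 504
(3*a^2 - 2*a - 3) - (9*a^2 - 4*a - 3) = -6*a^2 + 2*a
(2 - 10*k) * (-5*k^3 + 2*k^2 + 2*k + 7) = 50*k^4 - 30*k^3 - 16*k^2 - 66*k + 14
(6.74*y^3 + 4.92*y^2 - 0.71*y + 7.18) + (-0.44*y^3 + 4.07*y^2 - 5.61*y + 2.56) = 6.3*y^3 + 8.99*y^2 - 6.32*y + 9.74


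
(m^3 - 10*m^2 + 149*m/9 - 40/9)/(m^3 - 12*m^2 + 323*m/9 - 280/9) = (3*m - 1)/(3*m - 7)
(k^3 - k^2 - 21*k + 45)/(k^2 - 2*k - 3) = (k^2 + 2*k - 15)/(k + 1)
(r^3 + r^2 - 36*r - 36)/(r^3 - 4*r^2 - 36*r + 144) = (r + 1)/(r - 4)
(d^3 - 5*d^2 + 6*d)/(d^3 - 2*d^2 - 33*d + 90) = d*(d - 2)/(d^2 + d - 30)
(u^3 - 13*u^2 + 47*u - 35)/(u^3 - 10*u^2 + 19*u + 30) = (u^2 - 8*u + 7)/(u^2 - 5*u - 6)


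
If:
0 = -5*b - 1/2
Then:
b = -1/10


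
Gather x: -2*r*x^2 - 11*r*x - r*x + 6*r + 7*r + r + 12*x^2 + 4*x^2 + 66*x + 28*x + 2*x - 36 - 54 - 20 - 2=14*r + x^2*(16 - 2*r) + x*(96 - 12*r) - 112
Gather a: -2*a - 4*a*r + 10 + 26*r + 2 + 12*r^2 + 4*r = a*(-4*r - 2) + 12*r^2 + 30*r + 12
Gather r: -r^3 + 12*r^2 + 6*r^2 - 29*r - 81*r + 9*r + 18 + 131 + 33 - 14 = -r^3 + 18*r^2 - 101*r + 168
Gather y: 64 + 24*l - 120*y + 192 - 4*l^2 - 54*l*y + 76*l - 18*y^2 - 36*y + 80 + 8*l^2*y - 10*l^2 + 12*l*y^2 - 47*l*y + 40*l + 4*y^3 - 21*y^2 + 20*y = -14*l^2 + 140*l + 4*y^3 + y^2*(12*l - 39) + y*(8*l^2 - 101*l - 136) + 336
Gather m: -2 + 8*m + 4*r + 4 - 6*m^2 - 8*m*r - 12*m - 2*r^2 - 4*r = -6*m^2 + m*(-8*r - 4) - 2*r^2 + 2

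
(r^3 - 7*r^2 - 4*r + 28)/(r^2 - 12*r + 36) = (r^3 - 7*r^2 - 4*r + 28)/(r^2 - 12*r + 36)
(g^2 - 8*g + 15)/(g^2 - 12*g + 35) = (g - 3)/(g - 7)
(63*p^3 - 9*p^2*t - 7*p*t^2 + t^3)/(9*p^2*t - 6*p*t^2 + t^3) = (21*p^2 + 4*p*t - t^2)/(t*(3*p - t))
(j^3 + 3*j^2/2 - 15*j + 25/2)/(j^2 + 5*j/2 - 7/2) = (2*j^2 + 5*j - 25)/(2*j + 7)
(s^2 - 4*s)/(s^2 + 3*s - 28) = s/(s + 7)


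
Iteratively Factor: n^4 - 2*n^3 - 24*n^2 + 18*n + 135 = (n + 3)*(n^3 - 5*n^2 - 9*n + 45) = (n - 3)*(n + 3)*(n^2 - 2*n - 15) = (n - 5)*(n - 3)*(n + 3)*(n + 3)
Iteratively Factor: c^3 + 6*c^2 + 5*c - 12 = (c - 1)*(c^2 + 7*c + 12) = (c - 1)*(c + 3)*(c + 4)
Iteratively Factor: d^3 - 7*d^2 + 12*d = (d - 4)*(d^2 - 3*d) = d*(d - 4)*(d - 3)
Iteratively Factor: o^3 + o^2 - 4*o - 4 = (o - 2)*(o^2 + 3*o + 2) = (o - 2)*(o + 1)*(o + 2)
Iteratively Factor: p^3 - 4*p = (p)*(p^2 - 4) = p*(p + 2)*(p - 2)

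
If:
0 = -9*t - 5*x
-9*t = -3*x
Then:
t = 0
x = 0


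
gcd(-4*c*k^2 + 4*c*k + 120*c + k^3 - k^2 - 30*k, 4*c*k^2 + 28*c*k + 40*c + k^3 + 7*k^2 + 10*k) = k + 5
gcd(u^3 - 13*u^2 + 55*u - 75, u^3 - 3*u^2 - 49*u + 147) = u - 3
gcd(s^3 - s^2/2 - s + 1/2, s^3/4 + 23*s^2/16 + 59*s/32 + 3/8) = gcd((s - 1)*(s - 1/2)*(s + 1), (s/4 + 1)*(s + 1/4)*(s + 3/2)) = 1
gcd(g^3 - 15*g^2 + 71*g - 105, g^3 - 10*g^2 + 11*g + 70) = g^2 - 12*g + 35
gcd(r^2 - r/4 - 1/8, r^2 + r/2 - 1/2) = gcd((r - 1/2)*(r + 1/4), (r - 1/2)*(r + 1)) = r - 1/2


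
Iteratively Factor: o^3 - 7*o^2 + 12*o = (o)*(o^2 - 7*o + 12) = o*(o - 4)*(o - 3)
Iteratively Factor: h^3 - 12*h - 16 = (h - 4)*(h^2 + 4*h + 4) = (h - 4)*(h + 2)*(h + 2)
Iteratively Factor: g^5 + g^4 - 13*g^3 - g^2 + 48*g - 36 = (g + 3)*(g^4 - 2*g^3 - 7*g^2 + 20*g - 12) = (g - 1)*(g + 3)*(g^3 - g^2 - 8*g + 12) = (g - 2)*(g - 1)*(g + 3)*(g^2 + g - 6) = (g - 2)^2*(g - 1)*(g + 3)*(g + 3)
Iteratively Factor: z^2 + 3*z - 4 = (z - 1)*(z + 4)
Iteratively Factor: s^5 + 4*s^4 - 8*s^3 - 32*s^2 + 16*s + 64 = (s - 2)*(s^4 + 6*s^3 + 4*s^2 - 24*s - 32) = (s - 2)*(s + 2)*(s^3 + 4*s^2 - 4*s - 16) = (s - 2)*(s + 2)^2*(s^2 + 2*s - 8) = (s - 2)^2*(s + 2)^2*(s + 4)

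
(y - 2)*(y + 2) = y^2 - 4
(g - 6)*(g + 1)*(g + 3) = g^3 - 2*g^2 - 21*g - 18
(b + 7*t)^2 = b^2 + 14*b*t + 49*t^2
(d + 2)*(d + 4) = d^2 + 6*d + 8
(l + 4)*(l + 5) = l^2 + 9*l + 20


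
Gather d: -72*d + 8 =8 - 72*d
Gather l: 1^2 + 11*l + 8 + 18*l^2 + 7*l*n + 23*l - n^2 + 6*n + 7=18*l^2 + l*(7*n + 34) - n^2 + 6*n + 16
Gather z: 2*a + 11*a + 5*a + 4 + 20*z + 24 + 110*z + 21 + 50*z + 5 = 18*a + 180*z + 54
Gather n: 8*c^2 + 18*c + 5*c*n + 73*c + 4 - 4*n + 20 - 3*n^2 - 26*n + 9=8*c^2 + 91*c - 3*n^2 + n*(5*c - 30) + 33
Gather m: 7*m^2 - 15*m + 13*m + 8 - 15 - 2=7*m^2 - 2*m - 9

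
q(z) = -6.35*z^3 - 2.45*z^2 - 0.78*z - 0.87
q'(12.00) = -2802.78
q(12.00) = -11335.83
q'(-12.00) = -2685.18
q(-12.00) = 10628.49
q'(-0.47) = -2.69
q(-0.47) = -0.39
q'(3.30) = -224.40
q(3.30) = -258.32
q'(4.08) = -337.89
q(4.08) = -476.11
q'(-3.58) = -227.39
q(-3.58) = 261.88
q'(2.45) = -127.13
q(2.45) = -110.87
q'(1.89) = -78.09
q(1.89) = -53.97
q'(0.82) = -17.61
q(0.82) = -6.66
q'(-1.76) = -51.17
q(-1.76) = 27.53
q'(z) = -19.05*z^2 - 4.9*z - 0.78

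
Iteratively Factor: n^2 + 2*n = (n)*(n + 2)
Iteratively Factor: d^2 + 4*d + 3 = (d + 3)*(d + 1)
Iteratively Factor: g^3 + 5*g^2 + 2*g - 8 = (g - 1)*(g^2 + 6*g + 8) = (g - 1)*(g + 2)*(g + 4)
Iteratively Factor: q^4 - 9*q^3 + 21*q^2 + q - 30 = (q - 3)*(q^3 - 6*q^2 + 3*q + 10) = (q - 5)*(q - 3)*(q^2 - q - 2) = (q - 5)*(q - 3)*(q + 1)*(q - 2)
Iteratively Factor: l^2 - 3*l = (l - 3)*(l)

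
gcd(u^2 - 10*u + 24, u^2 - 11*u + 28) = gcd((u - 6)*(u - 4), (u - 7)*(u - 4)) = u - 4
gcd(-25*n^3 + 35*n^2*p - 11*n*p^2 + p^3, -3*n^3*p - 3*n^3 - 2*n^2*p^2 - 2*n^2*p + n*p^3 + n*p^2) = 1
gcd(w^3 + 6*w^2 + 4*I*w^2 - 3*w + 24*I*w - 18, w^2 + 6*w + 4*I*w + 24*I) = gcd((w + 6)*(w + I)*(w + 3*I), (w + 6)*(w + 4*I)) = w + 6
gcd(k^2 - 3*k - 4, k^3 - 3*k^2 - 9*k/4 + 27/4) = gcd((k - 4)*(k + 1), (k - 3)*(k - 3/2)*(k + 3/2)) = 1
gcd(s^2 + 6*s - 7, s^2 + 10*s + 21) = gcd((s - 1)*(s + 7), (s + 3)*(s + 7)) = s + 7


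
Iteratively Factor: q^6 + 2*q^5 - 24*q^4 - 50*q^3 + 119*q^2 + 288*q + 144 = (q - 4)*(q^5 + 6*q^4 - 50*q^2 - 81*q - 36) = (q - 4)*(q + 3)*(q^4 + 3*q^3 - 9*q^2 - 23*q - 12) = (q - 4)*(q + 1)*(q + 3)*(q^3 + 2*q^2 - 11*q - 12) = (q - 4)*(q - 3)*(q + 1)*(q + 3)*(q^2 + 5*q + 4) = (q - 4)*(q - 3)*(q + 1)*(q + 3)*(q + 4)*(q + 1)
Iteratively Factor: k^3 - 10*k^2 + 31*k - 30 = (k - 5)*(k^2 - 5*k + 6) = (k - 5)*(k - 2)*(k - 3)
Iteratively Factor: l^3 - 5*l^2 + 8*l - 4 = (l - 1)*(l^2 - 4*l + 4) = (l - 2)*(l - 1)*(l - 2)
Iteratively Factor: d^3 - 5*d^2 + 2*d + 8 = (d + 1)*(d^2 - 6*d + 8) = (d - 2)*(d + 1)*(d - 4)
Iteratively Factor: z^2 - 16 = (z - 4)*(z + 4)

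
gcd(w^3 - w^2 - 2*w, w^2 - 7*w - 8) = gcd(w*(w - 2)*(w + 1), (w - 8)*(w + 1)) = w + 1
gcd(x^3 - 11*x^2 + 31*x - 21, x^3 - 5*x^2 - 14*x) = x - 7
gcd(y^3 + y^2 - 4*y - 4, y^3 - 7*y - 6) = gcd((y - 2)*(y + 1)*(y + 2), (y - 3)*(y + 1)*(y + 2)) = y^2 + 3*y + 2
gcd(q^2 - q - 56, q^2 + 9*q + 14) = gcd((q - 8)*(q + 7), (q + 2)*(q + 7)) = q + 7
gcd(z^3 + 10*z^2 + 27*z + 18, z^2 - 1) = z + 1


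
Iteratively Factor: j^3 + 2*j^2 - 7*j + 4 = (j - 1)*(j^2 + 3*j - 4) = (j - 1)*(j + 4)*(j - 1)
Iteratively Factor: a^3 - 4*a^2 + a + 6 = (a - 3)*(a^2 - a - 2) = (a - 3)*(a - 2)*(a + 1)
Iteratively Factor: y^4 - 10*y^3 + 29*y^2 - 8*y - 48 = (y - 4)*(y^3 - 6*y^2 + 5*y + 12) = (y - 4)*(y - 3)*(y^2 - 3*y - 4) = (y - 4)^2*(y - 3)*(y + 1)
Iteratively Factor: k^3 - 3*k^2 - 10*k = (k + 2)*(k^2 - 5*k) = k*(k + 2)*(k - 5)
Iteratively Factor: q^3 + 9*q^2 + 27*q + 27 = (q + 3)*(q^2 + 6*q + 9) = (q + 3)^2*(q + 3)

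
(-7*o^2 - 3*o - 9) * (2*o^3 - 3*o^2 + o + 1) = -14*o^5 + 15*o^4 - 16*o^3 + 17*o^2 - 12*o - 9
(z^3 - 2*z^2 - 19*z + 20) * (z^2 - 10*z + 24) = z^5 - 12*z^4 + 25*z^3 + 162*z^2 - 656*z + 480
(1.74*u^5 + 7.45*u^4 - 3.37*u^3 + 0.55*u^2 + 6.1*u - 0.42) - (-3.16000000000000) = 1.74*u^5 + 7.45*u^4 - 3.37*u^3 + 0.55*u^2 + 6.1*u + 2.74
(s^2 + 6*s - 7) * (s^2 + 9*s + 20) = s^4 + 15*s^3 + 67*s^2 + 57*s - 140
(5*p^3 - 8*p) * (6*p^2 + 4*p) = 30*p^5 + 20*p^4 - 48*p^3 - 32*p^2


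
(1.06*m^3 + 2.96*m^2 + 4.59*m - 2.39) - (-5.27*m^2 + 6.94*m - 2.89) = 1.06*m^3 + 8.23*m^2 - 2.35*m + 0.5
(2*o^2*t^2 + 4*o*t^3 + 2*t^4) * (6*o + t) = 12*o^3*t^2 + 26*o^2*t^3 + 16*o*t^4 + 2*t^5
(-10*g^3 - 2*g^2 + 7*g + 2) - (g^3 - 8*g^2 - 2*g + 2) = -11*g^3 + 6*g^2 + 9*g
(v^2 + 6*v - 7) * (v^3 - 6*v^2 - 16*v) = v^5 - 59*v^3 - 54*v^2 + 112*v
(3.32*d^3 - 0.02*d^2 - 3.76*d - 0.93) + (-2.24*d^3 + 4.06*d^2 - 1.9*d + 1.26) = 1.08*d^3 + 4.04*d^2 - 5.66*d + 0.33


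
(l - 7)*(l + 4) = l^2 - 3*l - 28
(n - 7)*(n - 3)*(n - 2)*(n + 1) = n^4 - 11*n^3 + 29*n^2 - n - 42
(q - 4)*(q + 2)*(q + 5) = q^3 + 3*q^2 - 18*q - 40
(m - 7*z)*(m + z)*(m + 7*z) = m^3 + m^2*z - 49*m*z^2 - 49*z^3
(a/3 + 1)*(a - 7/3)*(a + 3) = a^3/3 + 11*a^2/9 - 5*a/3 - 7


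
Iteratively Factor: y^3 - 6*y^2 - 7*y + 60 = (y - 5)*(y^2 - y - 12) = (y - 5)*(y - 4)*(y + 3)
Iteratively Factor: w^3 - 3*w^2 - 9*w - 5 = (w - 5)*(w^2 + 2*w + 1) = (w - 5)*(w + 1)*(w + 1)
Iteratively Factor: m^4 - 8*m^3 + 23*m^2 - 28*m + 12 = (m - 2)*(m^3 - 6*m^2 + 11*m - 6) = (m - 3)*(m - 2)*(m^2 - 3*m + 2) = (m - 3)*(m - 2)^2*(m - 1)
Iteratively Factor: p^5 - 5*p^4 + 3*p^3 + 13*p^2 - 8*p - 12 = (p + 1)*(p^4 - 6*p^3 + 9*p^2 + 4*p - 12) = (p + 1)^2*(p^3 - 7*p^2 + 16*p - 12) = (p - 2)*(p + 1)^2*(p^2 - 5*p + 6) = (p - 2)^2*(p + 1)^2*(p - 3)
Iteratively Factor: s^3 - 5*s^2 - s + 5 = (s - 1)*(s^2 - 4*s - 5) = (s - 5)*(s - 1)*(s + 1)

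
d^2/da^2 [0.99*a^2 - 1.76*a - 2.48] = 1.98000000000000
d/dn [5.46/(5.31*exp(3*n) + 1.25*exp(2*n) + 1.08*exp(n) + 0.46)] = (-86.9778*exp(2*n) - 13.65*exp(n) - 5.8968)*exp(n)/(5.31*exp(3*n) + 1.25*exp(2*n) + 1.08*exp(n) + 0.46)^2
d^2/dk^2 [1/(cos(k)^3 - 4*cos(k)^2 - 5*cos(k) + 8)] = ((-17*cos(k) - 32*cos(2*k) + 9*cos(3*k))*(cos(k)^3 - 4*cos(k)^2 - 5*cos(k) + 8)/4 + 2*(-3*cos(k)^2 + 8*cos(k) + 5)^2*sin(k)^2)/(cos(k)^3 - 4*cos(k)^2 - 5*cos(k) + 8)^3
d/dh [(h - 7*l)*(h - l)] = 2*h - 8*l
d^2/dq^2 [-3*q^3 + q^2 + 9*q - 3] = 2 - 18*q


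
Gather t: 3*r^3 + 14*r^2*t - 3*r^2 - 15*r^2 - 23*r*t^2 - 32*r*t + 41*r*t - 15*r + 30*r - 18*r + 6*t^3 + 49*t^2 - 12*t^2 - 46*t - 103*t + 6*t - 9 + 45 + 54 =3*r^3 - 18*r^2 - 3*r + 6*t^3 + t^2*(37 - 23*r) + t*(14*r^2 + 9*r - 143) + 90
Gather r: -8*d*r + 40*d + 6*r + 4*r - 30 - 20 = 40*d + r*(10 - 8*d) - 50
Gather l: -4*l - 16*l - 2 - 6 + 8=-20*l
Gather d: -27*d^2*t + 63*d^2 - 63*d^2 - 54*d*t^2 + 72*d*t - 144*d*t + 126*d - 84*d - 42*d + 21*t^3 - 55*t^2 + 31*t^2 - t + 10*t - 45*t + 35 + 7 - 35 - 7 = -27*d^2*t + d*(-54*t^2 - 72*t) + 21*t^3 - 24*t^2 - 36*t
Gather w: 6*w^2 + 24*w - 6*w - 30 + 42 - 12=6*w^2 + 18*w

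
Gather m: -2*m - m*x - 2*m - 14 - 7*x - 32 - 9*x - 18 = m*(-x - 4) - 16*x - 64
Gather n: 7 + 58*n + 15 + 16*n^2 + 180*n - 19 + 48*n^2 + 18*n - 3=64*n^2 + 256*n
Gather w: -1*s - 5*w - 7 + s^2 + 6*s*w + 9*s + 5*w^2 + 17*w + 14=s^2 + 8*s + 5*w^2 + w*(6*s + 12) + 7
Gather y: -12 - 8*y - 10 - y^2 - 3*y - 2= -y^2 - 11*y - 24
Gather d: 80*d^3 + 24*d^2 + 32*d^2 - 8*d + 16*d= 80*d^3 + 56*d^2 + 8*d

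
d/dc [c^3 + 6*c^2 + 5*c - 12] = 3*c^2 + 12*c + 5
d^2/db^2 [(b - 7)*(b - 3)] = 2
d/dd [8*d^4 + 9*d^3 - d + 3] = 32*d^3 + 27*d^2 - 1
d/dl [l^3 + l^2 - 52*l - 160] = 3*l^2 + 2*l - 52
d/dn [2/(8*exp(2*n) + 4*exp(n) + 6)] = (-8*exp(n) - 2)*exp(n)/(4*exp(2*n) + 2*exp(n) + 3)^2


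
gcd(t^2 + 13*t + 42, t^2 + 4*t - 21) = t + 7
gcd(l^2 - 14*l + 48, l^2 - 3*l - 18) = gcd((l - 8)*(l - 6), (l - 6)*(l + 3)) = l - 6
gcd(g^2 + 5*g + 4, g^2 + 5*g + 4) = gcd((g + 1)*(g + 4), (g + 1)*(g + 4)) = g^2 + 5*g + 4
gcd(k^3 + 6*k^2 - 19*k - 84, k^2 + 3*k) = k + 3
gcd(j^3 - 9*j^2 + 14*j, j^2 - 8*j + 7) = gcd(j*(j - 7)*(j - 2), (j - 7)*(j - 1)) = j - 7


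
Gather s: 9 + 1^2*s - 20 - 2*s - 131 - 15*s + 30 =-16*s - 112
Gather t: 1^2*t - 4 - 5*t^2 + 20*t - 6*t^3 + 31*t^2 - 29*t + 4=-6*t^3 + 26*t^2 - 8*t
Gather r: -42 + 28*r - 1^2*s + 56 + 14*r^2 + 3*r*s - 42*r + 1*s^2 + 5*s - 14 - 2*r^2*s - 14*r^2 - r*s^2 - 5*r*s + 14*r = -2*r^2*s + r*(-s^2 - 2*s) + s^2 + 4*s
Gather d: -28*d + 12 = 12 - 28*d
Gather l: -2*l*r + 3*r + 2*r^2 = -2*l*r + 2*r^2 + 3*r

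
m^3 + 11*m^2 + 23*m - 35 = (m - 1)*(m + 5)*(m + 7)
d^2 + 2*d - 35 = (d - 5)*(d + 7)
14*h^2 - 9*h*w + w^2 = (-7*h + w)*(-2*h + w)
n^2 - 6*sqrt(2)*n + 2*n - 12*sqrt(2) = (n + 2)*(n - 6*sqrt(2))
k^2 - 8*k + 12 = (k - 6)*(k - 2)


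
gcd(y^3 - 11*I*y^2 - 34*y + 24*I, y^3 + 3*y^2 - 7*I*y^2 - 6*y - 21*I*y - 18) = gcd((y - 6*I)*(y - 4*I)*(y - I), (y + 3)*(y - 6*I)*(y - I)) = y^2 - 7*I*y - 6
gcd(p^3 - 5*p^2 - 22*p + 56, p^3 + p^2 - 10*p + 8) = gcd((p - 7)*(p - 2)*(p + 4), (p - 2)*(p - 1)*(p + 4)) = p^2 + 2*p - 8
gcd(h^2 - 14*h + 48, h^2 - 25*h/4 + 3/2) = h - 6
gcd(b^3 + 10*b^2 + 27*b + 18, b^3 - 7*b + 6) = b + 3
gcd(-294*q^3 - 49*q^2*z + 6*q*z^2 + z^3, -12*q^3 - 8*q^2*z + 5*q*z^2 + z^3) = 6*q + z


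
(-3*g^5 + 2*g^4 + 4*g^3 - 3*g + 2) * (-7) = 21*g^5 - 14*g^4 - 28*g^3 + 21*g - 14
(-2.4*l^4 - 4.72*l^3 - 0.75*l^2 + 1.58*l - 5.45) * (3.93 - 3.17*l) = 7.608*l^5 + 5.5304*l^4 - 16.1721*l^3 - 7.9561*l^2 + 23.4859*l - 21.4185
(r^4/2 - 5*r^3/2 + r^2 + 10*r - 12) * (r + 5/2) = r^5/2 - 5*r^4/4 - 21*r^3/4 + 25*r^2/2 + 13*r - 30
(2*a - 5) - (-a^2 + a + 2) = a^2 + a - 7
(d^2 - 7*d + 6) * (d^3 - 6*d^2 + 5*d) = d^5 - 13*d^4 + 53*d^3 - 71*d^2 + 30*d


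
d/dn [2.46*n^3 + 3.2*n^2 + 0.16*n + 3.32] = 7.38*n^2 + 6.4*n + 0.16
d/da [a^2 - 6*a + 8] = 2*a - 6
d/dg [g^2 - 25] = 2*g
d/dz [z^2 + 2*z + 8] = 2*z + 2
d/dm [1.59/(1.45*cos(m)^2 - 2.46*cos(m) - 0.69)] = (4.611*cos(m) - 3.9114)*sin(m)/(-1.45*cos(m)^2 + 2.46*cos(m) + 0.69)^2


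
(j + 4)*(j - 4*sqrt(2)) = j^2 - 4*sqrt(2)*j + 4*j - 16*sqrt(2)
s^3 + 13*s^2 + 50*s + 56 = (s + 2)*(s + 4)*(s + 7)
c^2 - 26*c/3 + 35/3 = (c - 7)*(c - 5/3)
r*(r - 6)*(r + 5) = r^3 - r^2 - 30*r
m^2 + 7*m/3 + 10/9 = (m + 2/3)*(m + 5/3)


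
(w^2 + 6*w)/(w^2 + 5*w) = (w + 6)/(w + 5)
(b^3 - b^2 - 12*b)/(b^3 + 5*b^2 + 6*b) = (b - 4)/(b + 2)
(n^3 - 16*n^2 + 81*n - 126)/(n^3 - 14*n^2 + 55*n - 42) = (n - 3)/(n - 1)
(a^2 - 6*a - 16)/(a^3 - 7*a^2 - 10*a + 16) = 1/(a - 1)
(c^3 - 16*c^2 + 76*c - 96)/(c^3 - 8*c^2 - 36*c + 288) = (c - 2)/(c + 6)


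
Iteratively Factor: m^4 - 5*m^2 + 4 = (m - 2)*(m^3 + 2*m^2 - m - 2) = (m - 2)*(m + 1)*(m^2 + m - 2) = (m - 2)*(m - 1)*(m + 1)*(m + 2)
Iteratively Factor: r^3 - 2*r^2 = (r)*(r^2 - 2*r) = r*(r - 2)*(r)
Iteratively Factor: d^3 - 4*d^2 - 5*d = (d - 5)*(d^2 + d) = d*(d - 5)*(d + 1)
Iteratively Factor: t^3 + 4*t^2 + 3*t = (t)*(t^2 + 4*t + 3) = t*(t + 1)*(t + 3)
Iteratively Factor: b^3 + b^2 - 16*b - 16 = (b + 1)*(b^2 - 16) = (b + 1)*(b + 4)*(b - 4)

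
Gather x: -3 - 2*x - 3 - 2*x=-4*x - 6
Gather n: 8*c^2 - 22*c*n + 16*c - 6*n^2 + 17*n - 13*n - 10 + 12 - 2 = 8*c^2 + 16*c - 6*n^2 + n*(4 - 22*c)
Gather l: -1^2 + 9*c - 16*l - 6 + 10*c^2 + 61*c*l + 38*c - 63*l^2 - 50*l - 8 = 10*c^2 + 47*c - 63*l^2 + l*(61*c - 66) - 15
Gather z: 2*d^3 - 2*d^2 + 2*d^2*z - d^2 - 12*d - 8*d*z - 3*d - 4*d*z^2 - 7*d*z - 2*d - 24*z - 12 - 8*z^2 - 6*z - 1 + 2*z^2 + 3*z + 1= 2*d^3 - 3*d^2 - 17*d + z^2*(-4*d - 6) + z*(2*d^2 - 15*d - 27) - 12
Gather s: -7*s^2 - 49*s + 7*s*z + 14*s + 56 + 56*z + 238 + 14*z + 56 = -7*s^2 + s*(7*z - 35) + 70*z + 350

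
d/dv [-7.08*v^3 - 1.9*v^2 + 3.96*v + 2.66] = -21.24*v^2 - 3.8*v + 3.96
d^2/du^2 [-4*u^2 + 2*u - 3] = -8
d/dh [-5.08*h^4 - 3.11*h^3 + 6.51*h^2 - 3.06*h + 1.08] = -20.32*h^3 - 9.33*h^2 + 13.02*h - 3.06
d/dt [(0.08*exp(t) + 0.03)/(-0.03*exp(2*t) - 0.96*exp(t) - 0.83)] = (0.0024*exp(2*t) + 0.0018*exp(t) - 0.0376)*exp(t)/(0.0009*exp(4*t) + 0.0576*exp(3*t) + 0.9714*exp(2*t) + 1.5936*exp(t) + 0.6889)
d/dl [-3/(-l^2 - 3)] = -6*l/(l^2 + 3)^2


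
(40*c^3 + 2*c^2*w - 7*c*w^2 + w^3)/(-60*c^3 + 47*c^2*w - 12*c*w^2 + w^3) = (2*c + w)/(-3*c + w)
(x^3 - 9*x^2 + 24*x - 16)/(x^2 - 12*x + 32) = (x^2 - 5*x + 4)/(x - 8)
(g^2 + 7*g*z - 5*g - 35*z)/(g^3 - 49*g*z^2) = (5 - g)/(g*(-g + 7*z))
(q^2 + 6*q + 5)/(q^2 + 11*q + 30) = (q + 1)/(q + 6)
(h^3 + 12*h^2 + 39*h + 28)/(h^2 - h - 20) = (h^2 + 8*h + 7)/(h - 5)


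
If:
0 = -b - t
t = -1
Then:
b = 1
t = -1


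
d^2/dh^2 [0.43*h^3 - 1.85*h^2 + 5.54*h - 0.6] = 2.58*h - 3.7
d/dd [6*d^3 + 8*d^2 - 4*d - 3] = 18*d^2 + 16*d - 4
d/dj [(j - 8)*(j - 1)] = 2*j - 9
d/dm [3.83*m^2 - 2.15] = 7.66*m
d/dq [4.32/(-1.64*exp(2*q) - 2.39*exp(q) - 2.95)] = (14.1696*exp(q) + 10.3248)*exp(q)/(1.64*exp(2*q) + 2.39*exp(q) + 2.95)^2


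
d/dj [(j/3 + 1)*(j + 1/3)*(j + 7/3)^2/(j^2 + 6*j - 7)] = 2*(27*j^5 + 351*j^4 + 918*j^3 - 794*j^2 - 4305*j - 2597)/(81*(j^4 + 12*j^3 + 22*j^2 - 84*j + 49))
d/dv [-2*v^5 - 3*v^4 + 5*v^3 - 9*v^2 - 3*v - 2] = -10*v^4 - 12*v^3 + 15*v^2 - 18*v - 3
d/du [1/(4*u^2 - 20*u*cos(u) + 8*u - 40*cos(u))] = (-5*u*sin(u) - 2*u - 10*sin(u) + 5*cos(u) - 2)/(4*(u + 2)^2*(u - 5*cos(u))^2)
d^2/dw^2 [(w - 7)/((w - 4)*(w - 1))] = 2*(w^3 - 21*w^2 + 93*w - 127)/(w^6 - 15*w^5 + 87*w^4 - 245*w^3 + 348*w^2 - 240*w + 64)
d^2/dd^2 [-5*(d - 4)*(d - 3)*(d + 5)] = 20 - 30*d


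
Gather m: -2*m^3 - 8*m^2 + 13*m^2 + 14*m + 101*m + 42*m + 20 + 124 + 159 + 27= -2*m^3 + 5*m^2 + 157*m + 330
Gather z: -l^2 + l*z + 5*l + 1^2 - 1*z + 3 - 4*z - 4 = -l^2 + 5*l + z*(l - 5)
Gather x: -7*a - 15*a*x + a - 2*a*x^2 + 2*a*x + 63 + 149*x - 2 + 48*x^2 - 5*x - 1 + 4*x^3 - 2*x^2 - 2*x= -6*a + 4*x^3 + x^2*(46 - 2*a) + x*(142 - 13*a) + 60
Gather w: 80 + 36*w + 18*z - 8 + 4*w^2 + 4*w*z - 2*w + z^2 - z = 4*w^2 + w*(4*z + 34) + z^2 + 17*z + 72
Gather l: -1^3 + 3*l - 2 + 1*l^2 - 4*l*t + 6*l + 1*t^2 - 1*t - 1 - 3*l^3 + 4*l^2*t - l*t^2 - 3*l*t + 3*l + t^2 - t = -3*l^3 + l^2*(4*t + 1) + l*(-t^2 - 7*t + 12) + 2*t^2 - 2*t - 4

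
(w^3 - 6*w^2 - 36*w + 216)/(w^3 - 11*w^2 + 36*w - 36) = (w^2 - 36)/(w^2 - 5*w + 6)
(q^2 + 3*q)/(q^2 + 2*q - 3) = q/(q - 1)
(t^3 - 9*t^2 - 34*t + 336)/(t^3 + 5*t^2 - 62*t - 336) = (t - 7)/(t + 7)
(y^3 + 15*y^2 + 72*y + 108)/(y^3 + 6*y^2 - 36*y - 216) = (y + 3)/(y - 6)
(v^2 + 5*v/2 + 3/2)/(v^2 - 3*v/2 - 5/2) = (2*v + 3)/(2*v - 5)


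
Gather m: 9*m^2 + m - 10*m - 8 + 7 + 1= 9*m^2 - 9*m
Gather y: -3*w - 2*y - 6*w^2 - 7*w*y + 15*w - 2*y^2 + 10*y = -6*w^2 + 12*w - 2*y^2 + y*(8 - 7*w)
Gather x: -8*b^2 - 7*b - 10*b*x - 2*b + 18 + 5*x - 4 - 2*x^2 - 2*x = -8*b^2 - 9*b - 2*x^2 + x*(3 - 10*b) + 14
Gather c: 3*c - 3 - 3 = 3*c - 6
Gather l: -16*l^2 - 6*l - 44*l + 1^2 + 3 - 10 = -16*l^2 - 50*l - 6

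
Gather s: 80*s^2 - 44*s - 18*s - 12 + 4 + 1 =80*s^2 - 62*s - 7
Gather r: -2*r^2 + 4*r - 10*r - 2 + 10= -2*r^2 - 6*r + 8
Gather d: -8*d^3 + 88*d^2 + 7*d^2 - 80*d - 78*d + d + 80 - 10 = -8*d^3 + 95*d^2 - 157*d + 70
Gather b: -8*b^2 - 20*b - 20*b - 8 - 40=-8*b^2 - 40*b - 48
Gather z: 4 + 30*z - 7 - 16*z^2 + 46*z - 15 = -16*z^2 + 76*z - 18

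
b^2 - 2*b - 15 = (b - 5)*(b + 3)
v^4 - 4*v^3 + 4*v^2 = v^2*(v - 2)^2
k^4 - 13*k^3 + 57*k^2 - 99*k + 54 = (k - 6)*(k - 3)^2*(k - 1)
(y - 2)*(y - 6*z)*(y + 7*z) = y^3 + y^2*z - 2*y^2 - 42*y*z^2 - 2*y*z + 84*z^2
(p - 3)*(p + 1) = p^2 - 2*p - 3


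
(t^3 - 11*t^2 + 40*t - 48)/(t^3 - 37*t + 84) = (t - 4)/(t + 7)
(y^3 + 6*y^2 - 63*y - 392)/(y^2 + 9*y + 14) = (y^2 - y - 56)/(y + 2)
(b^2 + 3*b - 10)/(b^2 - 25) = (b - 2)/(b - 5)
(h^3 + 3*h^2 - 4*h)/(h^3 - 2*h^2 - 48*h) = (-h^2 - 3*h + 4)/(-h^2 + 2*h + 48)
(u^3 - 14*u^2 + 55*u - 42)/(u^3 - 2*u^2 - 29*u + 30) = (u - 7)/(u + 5)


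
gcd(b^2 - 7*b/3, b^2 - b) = b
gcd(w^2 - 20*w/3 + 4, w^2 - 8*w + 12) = w - 6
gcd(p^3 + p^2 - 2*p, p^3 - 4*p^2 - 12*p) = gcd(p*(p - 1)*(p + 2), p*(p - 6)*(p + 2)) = p^2 + 2*p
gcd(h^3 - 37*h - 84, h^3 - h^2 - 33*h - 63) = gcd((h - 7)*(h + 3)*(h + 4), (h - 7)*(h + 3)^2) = h^2 - 4*h - 21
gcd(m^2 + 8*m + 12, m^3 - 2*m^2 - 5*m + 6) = m + 2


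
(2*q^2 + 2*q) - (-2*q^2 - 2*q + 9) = 4*q^2 + 4*q - 9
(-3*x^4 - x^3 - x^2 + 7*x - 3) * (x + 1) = -3*x^5 - 4*x^4 - 2*x^3 + 6*x^2 + 4*x - 3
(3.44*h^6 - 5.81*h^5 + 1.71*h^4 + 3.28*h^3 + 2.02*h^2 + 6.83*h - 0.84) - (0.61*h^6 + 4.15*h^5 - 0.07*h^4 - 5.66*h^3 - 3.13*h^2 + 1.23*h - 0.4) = 2.83*h^6 - 9.96*h^5 + 1.78*h^4 + 8.94*h^3 + 5.15*h^2 + 5.6*h - 0.44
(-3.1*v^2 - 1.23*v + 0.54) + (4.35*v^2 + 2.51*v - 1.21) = 1.25*v^2 + 1.28*v - 0.67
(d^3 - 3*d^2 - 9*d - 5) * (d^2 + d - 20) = d^5 - 2*d^4 - 32*d^3 + 46*d^2 + 175*d + 100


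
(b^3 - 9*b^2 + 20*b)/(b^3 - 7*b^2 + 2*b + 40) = b/(b + 2)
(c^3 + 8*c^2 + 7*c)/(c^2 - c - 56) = c*(c + 1)/(c - 8)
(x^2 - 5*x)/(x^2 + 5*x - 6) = x*(x - 5)/(x^2 + 5*x - 6)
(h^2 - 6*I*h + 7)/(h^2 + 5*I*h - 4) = (h - 7*I)/(h + 4*I)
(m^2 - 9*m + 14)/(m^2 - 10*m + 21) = (m - 2)/(m - 3)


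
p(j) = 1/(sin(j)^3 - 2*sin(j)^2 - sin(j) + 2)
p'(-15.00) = 0.93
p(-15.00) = 0.65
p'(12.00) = -0.52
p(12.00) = 0.55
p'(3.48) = 0.14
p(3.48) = 0.48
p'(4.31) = 10.19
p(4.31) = 2.23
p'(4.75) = -12530.35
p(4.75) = 235.81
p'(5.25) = -4.24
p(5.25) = 1.33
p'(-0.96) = -2.86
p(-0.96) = 1.08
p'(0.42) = 1.10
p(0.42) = 0.75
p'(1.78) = -218.36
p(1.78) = 22.69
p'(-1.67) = 682.84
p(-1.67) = 34.04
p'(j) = (-3*sin(j)^2*cos(j) + 4*sin(j)*cos(j) + cos(j))/(sin(j)^3 - 2*sin(j)^2 - sin(j) + 2)^2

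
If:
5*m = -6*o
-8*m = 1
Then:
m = -1/8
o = 5/48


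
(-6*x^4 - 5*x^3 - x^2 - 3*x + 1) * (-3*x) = 18*x^5 + 15*x^4 + 3*x^3 + 9*x^2 - 3*x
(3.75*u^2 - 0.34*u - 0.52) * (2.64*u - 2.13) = 9.9*u^3 - 8.8851*u^2 - 0.6486*u + 1.1076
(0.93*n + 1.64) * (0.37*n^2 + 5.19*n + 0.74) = 0.3441*n^3 + 5.4335*n^2 + 9.1998*n + 1.2136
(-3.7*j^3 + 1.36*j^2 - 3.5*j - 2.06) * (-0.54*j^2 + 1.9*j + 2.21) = 1.998*j^5 - 7.7644*j^4 - 3.703*j^3 - 2.532*j^2 - 11.649*j - 4.5526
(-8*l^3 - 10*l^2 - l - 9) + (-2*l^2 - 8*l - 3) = -8*l^3 - 12*l^2 - 9*l - 12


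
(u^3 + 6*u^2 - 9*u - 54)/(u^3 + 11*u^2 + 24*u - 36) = (u^2 - 9)/(u^2 + 5*u - 6)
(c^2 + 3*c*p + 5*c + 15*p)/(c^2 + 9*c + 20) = (c + 3*p)/(c + 4)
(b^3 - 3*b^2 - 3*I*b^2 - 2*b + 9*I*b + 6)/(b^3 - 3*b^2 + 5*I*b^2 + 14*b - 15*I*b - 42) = (b - I)/(b + 7*I)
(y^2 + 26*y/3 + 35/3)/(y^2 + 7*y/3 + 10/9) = 3*(y + 7)/(3*y + 2)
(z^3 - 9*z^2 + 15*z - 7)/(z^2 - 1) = (z^2 - 8*z + 7)/(z + 1)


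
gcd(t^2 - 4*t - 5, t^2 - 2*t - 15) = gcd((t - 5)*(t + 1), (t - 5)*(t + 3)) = t - 5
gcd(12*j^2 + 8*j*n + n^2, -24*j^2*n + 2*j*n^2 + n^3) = 6*j + n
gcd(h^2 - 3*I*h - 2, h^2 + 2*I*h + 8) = h - 2*I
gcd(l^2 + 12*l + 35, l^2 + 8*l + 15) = l + 5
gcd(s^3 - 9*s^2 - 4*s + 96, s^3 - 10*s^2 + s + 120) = s^2 - 5*s - 24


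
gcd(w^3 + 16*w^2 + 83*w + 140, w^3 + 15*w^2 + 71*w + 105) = w^2 + 12*w + 35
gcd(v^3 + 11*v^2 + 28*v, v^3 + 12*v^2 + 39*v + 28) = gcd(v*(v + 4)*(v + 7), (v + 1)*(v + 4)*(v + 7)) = v^2 + 11*v + 28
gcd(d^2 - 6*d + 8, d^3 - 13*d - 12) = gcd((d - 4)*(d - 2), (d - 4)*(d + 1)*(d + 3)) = d - 4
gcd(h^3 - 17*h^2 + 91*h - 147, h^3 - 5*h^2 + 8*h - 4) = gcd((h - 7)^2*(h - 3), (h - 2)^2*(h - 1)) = 1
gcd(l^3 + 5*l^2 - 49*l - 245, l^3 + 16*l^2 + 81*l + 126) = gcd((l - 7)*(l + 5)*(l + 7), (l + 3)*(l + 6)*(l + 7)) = l + 7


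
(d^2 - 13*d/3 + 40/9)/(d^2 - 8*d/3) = (d - 5/3)/d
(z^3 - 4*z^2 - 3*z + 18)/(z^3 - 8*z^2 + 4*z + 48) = (z^2 - 6*z + 9)/(z^2 - 10*z + 24)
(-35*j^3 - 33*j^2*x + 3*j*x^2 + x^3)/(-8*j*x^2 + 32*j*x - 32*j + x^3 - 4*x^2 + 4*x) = (35*j^3 + 33*j^2*x - 3*j*x^2 - x^3)/(8*j*x^2 - 32*j*x + 32*j - x^3 + 4*x^2 - 4*x)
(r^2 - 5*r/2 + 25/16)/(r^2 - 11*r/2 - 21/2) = (-16*r^2 + 40*r - 25)/(8*(-2*r^2 + 11*r + 21))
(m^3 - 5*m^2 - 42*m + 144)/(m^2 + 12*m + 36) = (m^2 - 11*m + 24)/(m + 6)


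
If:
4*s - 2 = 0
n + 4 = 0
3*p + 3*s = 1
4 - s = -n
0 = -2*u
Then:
No Solution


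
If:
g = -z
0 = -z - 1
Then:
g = 1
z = -1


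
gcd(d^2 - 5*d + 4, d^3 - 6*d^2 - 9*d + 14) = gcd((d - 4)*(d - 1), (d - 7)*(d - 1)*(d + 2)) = d - 1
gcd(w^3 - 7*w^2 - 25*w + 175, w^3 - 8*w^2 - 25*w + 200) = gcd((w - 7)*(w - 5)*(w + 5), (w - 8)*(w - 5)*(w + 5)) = w^2 - 25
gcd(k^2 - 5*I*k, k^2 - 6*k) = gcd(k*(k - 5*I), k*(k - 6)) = k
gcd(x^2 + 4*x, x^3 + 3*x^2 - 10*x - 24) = x + 4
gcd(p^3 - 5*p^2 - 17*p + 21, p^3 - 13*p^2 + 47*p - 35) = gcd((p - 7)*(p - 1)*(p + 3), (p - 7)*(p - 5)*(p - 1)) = p^2 - 8*p + 7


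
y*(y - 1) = y^2 - y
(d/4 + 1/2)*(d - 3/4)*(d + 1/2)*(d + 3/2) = d^4/4 + 13*d^3/16 + 7*d^2/16 - 33*d/64 - 9/32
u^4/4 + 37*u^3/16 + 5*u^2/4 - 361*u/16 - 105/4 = (u/4 + 1)*(u - 3)*(u + 5/4)*(u + 7)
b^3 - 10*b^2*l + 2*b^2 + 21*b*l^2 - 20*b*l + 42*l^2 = (b + 2)*(b - 7*l)*(b - 3*l)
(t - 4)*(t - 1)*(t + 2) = t^3 - 3*t^2 - 6*t + 8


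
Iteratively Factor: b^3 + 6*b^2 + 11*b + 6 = (b + 3)*(b^2 + 3*b + 2) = (b + 2)*(b + 3)*(b + 1)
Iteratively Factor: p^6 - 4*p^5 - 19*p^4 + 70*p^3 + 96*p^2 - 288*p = (p - 2)*(p^5 - 2*p^4 - 23*p^3 + 24*p^2 + 144*p) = (p - 2)*(p + 3)*(p^4 - 5*p^3 - 8*p^2 + 48*p) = (p - 2)*(p + 3)^2*(p^3 - 8*p^2 + 16*p) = p*(p - 2)*(p + 3)^2*(p^2 - 8*p + 16) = p*(p - 4)*(p - 2)*(p + 3)^2*(p - 4)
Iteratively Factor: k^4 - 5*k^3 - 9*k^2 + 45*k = (k - 5)*(k^3 - 9*k) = (k - 5)*(k - 3)*(k^2 + 3*k) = k*(k - 5)*(k - 3)*(k + 3)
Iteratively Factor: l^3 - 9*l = (l - 3)*(l^2 + 3*l) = l*(l - 3)*(l + 3)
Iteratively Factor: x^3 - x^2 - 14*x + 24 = (x + 4)*(x^2 - 5*x + 6) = (x - 3)*(x + 4)*(x - 2)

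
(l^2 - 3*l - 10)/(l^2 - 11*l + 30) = (l + 2)/(l - 6)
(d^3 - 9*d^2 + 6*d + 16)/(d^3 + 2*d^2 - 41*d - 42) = (d^2 - 10*d + 16)/(d^2 + d - 42)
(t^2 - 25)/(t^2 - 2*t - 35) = (t - 5)/(t - 7)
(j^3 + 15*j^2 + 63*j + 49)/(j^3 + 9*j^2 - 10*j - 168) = (j^2 + 8*j + 7)/(j^2 + 2*j - 24)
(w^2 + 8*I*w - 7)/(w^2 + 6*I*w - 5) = (w + 7*I)/(w + 5*I)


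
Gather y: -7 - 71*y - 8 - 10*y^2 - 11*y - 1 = -10*y^2 - 82*y - 16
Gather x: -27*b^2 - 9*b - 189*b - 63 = -27*b^2 - 198*b - 63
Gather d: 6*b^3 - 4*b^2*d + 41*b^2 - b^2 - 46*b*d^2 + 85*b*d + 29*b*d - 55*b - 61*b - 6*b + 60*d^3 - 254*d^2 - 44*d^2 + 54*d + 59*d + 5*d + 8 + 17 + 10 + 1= 6*b^3 + 40*b^2 - 122*b + 60*d^3 + d^2*(-46*b - 298) + d*(-4*b^2 + 114*b + 118) + 36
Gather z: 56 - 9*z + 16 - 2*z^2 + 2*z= -2*z^2 - 7*z + 72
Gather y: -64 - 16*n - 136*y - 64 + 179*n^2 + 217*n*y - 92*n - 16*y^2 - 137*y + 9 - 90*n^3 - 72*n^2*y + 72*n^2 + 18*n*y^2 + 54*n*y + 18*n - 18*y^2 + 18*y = -90*n^3 + 251*n^2 - 90*n + y^2*(18*n - 34) + y*(-72*n^2 + 271*n - 255) - 119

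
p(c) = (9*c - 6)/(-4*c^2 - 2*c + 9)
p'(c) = (8*c + 2)*(9*c - 6)/(-4*c^2 - 2*c + 9)^2 + 9/(-4*c^2 - 2*c + 9)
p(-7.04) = 0.40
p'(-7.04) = 0.07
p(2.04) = -1.05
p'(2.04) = 0.88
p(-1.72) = -35.42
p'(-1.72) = 701.79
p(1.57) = -2.03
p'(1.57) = 5.15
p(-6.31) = 0.46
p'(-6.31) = 0.10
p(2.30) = -0.88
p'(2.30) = 0.53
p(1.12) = 2.34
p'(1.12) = 19.89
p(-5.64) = 0.53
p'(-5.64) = 0.13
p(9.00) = -0.23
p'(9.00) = 0.02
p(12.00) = -0.17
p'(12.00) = 0.01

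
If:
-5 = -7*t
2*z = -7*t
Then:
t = 5/7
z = -5/2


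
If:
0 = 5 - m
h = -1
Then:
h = -1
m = 5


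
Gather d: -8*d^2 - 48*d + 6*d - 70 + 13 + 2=-8*d^2 - 42*d - 55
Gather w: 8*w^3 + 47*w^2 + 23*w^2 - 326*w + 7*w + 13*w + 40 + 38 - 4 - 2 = 8*w^3 + 70*w^2 - 306*w + 72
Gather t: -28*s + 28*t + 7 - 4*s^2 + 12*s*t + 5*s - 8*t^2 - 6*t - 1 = -4*s^2 - 23*s - 8*t^2 + t*(12*s + 22) + 6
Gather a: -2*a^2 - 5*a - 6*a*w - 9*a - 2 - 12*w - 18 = -2*a^2 + a*(-6*w - 14) - 12*w - 20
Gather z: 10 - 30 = -20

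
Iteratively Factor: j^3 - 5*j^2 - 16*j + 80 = (j + 4)*(j^2 - 9*j + 20) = (j - 5)*(j + 4)*(j - 4)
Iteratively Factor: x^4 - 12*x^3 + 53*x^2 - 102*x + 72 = (x - 2)*(x^3 - 10*x^2 + 33*x - 36) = (x - 4)*(x - 2)*(x^2 - 6*x + 9) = (x - 4)*(x - 3)*(x - 2)*(x - 3)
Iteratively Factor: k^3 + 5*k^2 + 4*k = (k + 1)*(k^2 + 4*k) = (k + 1)*(k + 4)*(k)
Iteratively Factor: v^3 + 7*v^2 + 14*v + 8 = (v + 1)*(v^2 + 6*v + 8) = (v + 1)*(v + 4)*(v + 2)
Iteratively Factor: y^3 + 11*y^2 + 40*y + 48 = (y + 4)*(y^2 + 7*y + 12) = (y + 3)*(y + 4)*(y + 4)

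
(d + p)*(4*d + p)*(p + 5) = 4*d^2*p + 20*d^2 + 5*d*p^2 + 25*d*p + p^3 + 5*p^2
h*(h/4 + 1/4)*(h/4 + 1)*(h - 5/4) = h^4/16 + 15*h^3/64 - 9*h^2/64 - 5*h/16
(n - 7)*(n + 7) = n^2 - 49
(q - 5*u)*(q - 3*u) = q^2 - 8*q*u + 15*u^2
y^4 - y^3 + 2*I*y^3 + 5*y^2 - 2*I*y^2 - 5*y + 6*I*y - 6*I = (y - 1)*(y - 2*I)*(y + I)*(y + 3*I)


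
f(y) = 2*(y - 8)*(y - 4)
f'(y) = 4*y - 24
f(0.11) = 61.38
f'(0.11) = -23.56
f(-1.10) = 92.82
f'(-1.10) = -28.40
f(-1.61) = 107.82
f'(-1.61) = -30.44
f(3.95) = 0.40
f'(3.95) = -8.20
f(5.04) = -6.16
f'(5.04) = -3.84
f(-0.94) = 88.33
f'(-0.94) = -27.76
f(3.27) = 6.91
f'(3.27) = -10.92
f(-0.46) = 75.46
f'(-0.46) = -25.84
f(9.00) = 10.00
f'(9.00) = 12.00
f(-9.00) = 442.00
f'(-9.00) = -60.00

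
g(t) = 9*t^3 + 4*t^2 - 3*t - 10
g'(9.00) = 2256.00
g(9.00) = 6848.00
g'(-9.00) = 2112.00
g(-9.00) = -6220.00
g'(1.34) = 56.20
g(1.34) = 14.82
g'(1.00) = 32.00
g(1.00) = 0.00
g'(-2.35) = 127.31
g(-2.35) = -97.66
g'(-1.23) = 28.01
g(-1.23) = -17.01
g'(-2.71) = 173.61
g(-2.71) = -151.62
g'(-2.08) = 97.17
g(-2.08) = -67.44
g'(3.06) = 274.30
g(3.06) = 276.15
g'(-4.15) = 428.81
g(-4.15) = -571.92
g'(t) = 27*t^2 + 8*t - 3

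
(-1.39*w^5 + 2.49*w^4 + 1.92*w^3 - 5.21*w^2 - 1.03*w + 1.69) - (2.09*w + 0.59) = -1.39*w^5 + 2.49*w^4 + 1.92*w^3 - 5.21*w^2 - 3.12*w + 1.1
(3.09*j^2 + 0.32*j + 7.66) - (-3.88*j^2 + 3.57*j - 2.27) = 6.97*j^2 - 3.25*j + 9.93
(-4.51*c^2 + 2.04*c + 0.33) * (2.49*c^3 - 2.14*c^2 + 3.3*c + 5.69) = -11.2299*c^5 + 14.731*c^4 - 18.4269*c^3 - 19.6361*c^2 + 12.6966*c + 1.8777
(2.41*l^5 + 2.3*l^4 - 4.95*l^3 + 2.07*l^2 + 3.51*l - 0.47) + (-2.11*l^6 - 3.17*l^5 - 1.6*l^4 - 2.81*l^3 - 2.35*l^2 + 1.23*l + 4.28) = -2.11*l^6 - 0.76*l^5 + 0.7*l^4 - 7.76*l^3 - 0.28*l^2 + 4.74*l + 3.81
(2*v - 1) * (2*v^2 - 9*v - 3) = 4*v^3 - 20*v^2 + 3*v + 3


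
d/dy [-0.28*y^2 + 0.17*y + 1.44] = 0.17 - 0.56*y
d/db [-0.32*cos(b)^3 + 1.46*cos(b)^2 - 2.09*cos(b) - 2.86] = (0.96*cos(b)^2 - 2.92*cos(b) + 2.09)*sin(b)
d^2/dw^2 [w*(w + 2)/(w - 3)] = 30/(w^3 - 9*w^2 + 27*w - 27)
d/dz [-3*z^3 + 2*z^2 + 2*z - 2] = -9*z^2 + 4*z + 2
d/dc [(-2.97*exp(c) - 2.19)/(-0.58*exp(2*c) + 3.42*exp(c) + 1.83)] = (-1.7226*exp(2*c) - 2.5404*exp(c) + 2.0547)*exp(c)/(0.3364*exp(4*c) - 3.9672*exp(3*c) + 9.5736*exp(2*c) + 12.5172*exp(c) + 3.3489)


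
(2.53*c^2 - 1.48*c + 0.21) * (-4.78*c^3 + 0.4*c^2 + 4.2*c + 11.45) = -12.0934*c^5 + 8.0864*c^4 + 9.0302*c^3 + 22.8365*c^2 - 16.064*c + 2.4045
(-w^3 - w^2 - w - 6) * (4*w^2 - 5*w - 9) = -4*w^5 + w^4 + 10*w^3 - 10*w^2 + 39*w + 54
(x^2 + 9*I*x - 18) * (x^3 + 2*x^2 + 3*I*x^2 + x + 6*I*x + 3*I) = x^5 + 2*x^4 + 12*I*x^4 - 44*x^3 + 24*I*x^3 - 90*x^2 - 42*I*x^2 - 45*x - 108*I*x - 54*I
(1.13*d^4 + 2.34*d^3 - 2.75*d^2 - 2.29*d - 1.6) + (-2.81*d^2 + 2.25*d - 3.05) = 1.13*d^4 + 2.34*d^3 - 5.56*d^2 - 0.04*d - 4.65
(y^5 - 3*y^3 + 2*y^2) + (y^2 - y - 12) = y^5 - 3*y^3 + 3*y^2 - y - 12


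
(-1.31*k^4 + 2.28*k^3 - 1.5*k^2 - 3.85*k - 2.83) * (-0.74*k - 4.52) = 0.9694*k^5 + 4.234*k^4 - 9.1956*k^3 + 9.629*k^2 + 19.4962*k + 12.7916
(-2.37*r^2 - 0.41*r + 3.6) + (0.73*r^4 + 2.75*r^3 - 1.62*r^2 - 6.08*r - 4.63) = 0.73*r^4 + 2.75*r^3 - 3.99*r^2 - 6.49*r - 1.03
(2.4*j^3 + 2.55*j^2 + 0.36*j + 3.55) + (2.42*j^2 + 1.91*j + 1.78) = 2.4*j^3 + 4.97*j^2 + 2.27*j + 5.33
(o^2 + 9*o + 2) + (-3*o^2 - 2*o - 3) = -2*o^2 + 7*o - 1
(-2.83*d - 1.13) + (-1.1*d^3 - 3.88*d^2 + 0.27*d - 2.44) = -1.1*d^3 - 3.88*d^2 - 2.56*d - 3.57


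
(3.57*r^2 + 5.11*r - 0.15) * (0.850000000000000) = 3.0345*r^2 + 4.3435*r - 0.1275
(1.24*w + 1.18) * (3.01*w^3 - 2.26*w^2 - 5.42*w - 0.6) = 3.7324*w^4 + 0.7494*w^3 - 9.3876*w^2 - 7.1396*w - 0.708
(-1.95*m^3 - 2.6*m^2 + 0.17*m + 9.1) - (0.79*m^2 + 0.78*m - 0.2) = -1.95*m^3 - 3.39*m^2 - 0.61*m + 9.3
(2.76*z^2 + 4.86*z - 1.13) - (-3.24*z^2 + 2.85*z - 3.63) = 6.0*z^2 + 2.01*z + 2.5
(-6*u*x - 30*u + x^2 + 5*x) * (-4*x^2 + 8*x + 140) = 24*u*x^3 + 72*u*x^2 - 1080*u*x - 4200*u - 4*x^4 - 12*x^3 + 180*x^2 + 700*x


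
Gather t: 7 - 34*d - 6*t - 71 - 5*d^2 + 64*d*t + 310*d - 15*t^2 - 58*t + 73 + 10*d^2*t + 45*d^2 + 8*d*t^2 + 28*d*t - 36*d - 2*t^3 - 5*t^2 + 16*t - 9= 40*d^2 + 240*d - 2*t^3 + t^2*(8*d - 20) + t*(10*d^2 + 92*d - 48)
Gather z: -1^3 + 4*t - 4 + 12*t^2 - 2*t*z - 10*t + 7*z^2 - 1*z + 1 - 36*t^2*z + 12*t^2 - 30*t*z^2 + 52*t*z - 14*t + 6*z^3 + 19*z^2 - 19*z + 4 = 24*t^2 - 20*t + 6*z^3 + z^2*(26 - 30*t) + z*(-36*t^2 + 50*t - 20)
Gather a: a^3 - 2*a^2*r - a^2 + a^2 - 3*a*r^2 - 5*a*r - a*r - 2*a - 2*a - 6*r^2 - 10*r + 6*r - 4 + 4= a^3 - 2*a^2*r + a*(-3*r^2 - 6*r - 4) - 6*r^2 - 4*r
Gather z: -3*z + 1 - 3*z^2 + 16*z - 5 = -3*z^2 + 13*z - 4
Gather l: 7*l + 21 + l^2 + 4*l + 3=l^2 + 11*l + 24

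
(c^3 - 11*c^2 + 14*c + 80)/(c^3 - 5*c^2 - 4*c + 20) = (c - 8)/(c - 2)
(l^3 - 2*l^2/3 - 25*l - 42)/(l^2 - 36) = (l^2 + 16*l/3 + 7)/(l + 6)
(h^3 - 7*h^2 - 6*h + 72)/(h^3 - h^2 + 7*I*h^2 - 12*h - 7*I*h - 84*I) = (h - 6)/(h + 7*I)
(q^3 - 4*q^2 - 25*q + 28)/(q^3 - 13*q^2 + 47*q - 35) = (q + 4)/(q - 5)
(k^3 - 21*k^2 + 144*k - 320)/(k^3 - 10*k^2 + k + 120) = (k - 8)/(k + 3)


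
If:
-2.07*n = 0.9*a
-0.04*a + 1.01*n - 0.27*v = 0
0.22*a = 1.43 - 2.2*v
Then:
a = -0.39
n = 0.17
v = 0.69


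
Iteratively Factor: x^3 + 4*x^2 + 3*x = (x + 3)*(x^2 + x) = (x + 1)*(x + 3)*(x)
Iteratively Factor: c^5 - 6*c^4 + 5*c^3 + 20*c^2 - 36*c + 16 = (c + 2)*(c^4 - 8*c^3 + 21*c^2 - 22*c + 8) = (c - 2)*(c + 2)*(c^3 - 6*c^2 + 9*c - 4) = (c - 4)*(c - 2)*(c + 2)*(c^2 - 2*c + 1) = (c - 4)*(c - 2)*(c - 1)*(c + 2)*(c - 1)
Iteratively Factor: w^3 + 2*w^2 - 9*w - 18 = (w - 3)*(w^2 + 5*w + 6) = (w - 3)*(w + 3)*(w + 2)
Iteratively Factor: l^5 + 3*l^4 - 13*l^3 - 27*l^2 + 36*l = (l - 3)*(l^4 + 6*l^3 + 5*l^2 - 12*l) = l*(l - 3)*(l^3 + 6*l^2 + 5*l - 12) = l*(l - 3)*(l + 4)*(l^2 + 2*l - 3) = l*(l - 3)*(l - 1)*(l + 4)*(l + 3)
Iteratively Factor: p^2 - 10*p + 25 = (p - 5)*(p - 5)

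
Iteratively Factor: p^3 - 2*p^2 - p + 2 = (p + 1)*(p^2 - 3*p + 2) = (p - 1)*(p + 1)*(p - 2)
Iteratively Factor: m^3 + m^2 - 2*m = (m - 1)*(m^2 + 2*m) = m*(m - 1)*(m + 2)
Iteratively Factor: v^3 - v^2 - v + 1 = (v - 1)*(v^2 - 1) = (v - 1)^2*(v + 1)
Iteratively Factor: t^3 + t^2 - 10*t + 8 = (t - 2)*(t^2 + 3*t - 4) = (t - 2)*(t + 4)*(t - 1)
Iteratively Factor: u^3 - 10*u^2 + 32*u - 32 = (u - 2)*(u^2 - 8*u + 16) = (u - 4)*(u - 2)*(u - 4)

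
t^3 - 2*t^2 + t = t*(t - 1)^2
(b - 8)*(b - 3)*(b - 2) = b^3 - 13*b^2 + 46*b - 48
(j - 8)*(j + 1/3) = j^2 - 23*j/3 - 8/3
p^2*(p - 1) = p^3 - p^2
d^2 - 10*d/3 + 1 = (d - 3)*(d - 1/3)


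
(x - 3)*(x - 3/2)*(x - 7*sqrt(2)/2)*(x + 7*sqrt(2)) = x^4 - 9*x^3/2 + 7*sqrt(2)*x^3/2 - 89*x^2/2 - 63*sqrt(2)*x^2/4 + 63*sqrt(2)*x/4 + 441*x/2 - 441/2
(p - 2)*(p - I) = p^2 - 2*p - I*p + 2*I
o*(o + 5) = o^2 + 5*o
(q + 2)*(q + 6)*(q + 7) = q^3 + 15*q^2 + 68*q + 84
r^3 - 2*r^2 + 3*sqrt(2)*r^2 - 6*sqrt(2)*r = r*(r - 2)*(r + 3*sqrt(2))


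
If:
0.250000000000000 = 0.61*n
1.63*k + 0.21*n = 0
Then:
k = -0.05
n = 0.41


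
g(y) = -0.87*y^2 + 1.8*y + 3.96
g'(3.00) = -3.42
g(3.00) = 1.53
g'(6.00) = -8.64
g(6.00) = -16.56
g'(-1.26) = 3.99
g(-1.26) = 0.31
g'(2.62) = -2.76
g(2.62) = 2.70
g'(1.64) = -1.05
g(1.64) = 4.57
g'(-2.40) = 5.98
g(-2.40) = -5.37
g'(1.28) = -0.43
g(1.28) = 4.84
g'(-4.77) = 10.10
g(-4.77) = -24.42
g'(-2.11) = 5.47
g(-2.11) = -3.71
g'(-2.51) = 6.17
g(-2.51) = -6.04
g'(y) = 1.8 - 1.74*y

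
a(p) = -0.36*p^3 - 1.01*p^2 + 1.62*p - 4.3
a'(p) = -1.08*p^2 - 2.02*p + 1.62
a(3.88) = -34.25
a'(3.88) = -22.48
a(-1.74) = -8.28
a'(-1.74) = 1.86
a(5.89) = -103.36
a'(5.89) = -47.75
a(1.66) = -6.04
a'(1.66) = -4.71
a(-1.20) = -7.08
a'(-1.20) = 2.49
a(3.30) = -22.89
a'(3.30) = -16.81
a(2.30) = -10.30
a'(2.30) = -8.74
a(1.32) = -4.75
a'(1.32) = -2.93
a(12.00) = -752.38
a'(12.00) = -178.14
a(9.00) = -333.97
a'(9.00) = -104.04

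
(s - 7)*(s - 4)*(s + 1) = s^3 - 10*s^2 + 17*s + 28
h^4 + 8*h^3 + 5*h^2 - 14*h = h*(h - 1)*(h + 2)*(h + 7)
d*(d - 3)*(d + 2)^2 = d^4 + d^3 - 8*d^2 - 12*d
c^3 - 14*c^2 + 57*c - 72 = (c - 8)*(c - 3)^2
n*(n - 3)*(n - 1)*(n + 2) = n^4 - 2*n^3 - 5*n^2 + 6*n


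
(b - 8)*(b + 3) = b^2 - 5*b - 24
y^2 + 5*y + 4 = (y + 1)*(y + 4)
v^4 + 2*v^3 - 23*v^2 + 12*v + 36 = (v - 3)*(v - 2)*(v + 1)*(v + 6)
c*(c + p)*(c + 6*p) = c^3 + 7*c^2*p + 6*c*p^2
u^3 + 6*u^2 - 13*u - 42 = (u - 3)*(u + 2)*(u + 7)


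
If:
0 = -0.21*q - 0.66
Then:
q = -3.14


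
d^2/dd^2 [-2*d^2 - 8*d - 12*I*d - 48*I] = -4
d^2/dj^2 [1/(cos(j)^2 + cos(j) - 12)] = (-4*sin(j)^4 + 51*sin(j)^2 - 33*cos(j)/4 - 3*cos(3*j)/4 - 21)/((cos(j) - 3)^3*(cos(j) + 4)^3)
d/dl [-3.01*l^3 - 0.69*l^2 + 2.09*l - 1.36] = -9.03*l^2 - 1.38*l + 2.09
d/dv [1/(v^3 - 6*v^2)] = 3*(4 - v)/(v^3*(v - 6)^2)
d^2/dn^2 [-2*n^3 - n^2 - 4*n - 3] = -12*n - 2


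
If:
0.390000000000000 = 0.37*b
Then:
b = 1.05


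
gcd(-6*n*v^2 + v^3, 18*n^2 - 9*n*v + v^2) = -6*n + v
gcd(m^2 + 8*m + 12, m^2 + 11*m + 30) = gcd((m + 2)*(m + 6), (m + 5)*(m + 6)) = m + 6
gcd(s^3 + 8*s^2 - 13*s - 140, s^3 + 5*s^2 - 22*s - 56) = s^2 + 3*s - 28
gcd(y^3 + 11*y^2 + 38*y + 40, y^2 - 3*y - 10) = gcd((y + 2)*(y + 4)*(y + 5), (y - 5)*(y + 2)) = y + 2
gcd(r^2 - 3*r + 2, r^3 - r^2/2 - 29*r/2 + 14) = r - 1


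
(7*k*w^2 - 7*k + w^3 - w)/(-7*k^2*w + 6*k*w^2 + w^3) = (w^2 - 1)/(w*(-k + w))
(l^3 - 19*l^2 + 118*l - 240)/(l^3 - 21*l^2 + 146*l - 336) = (l - 5)/(l - 7)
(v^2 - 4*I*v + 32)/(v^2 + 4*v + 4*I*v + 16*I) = (v - 8*I)/(v + 4)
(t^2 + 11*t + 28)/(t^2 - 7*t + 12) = (t^2 + 11*t + 28)/(t^2 - 7*t + 12)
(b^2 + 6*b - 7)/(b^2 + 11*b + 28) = (b - 1)/(b + 4)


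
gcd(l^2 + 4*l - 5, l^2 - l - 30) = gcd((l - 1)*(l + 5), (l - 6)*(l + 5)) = l + 5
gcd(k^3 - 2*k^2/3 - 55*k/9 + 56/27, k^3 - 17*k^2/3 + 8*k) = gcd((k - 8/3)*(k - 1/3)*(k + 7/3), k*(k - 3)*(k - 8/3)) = k - 8/3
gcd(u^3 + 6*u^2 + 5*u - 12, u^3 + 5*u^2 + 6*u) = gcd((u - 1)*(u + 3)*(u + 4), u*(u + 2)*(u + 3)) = u + 3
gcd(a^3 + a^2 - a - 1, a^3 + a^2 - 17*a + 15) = a - 1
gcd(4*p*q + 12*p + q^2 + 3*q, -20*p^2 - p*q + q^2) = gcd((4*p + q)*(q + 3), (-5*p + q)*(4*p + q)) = 4*p + q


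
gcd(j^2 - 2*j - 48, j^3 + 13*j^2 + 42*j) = j + 6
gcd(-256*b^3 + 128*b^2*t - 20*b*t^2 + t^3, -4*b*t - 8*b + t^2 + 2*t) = -4*b + t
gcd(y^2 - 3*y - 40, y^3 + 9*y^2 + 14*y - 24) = 1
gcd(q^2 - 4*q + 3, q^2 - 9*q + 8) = q - 1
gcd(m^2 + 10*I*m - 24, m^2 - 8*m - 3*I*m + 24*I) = 1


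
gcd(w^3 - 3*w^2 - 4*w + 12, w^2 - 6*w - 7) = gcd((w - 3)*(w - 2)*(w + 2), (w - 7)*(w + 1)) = 1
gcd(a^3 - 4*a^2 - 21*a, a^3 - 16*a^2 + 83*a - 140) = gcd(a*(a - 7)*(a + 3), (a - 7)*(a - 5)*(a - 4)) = a - 7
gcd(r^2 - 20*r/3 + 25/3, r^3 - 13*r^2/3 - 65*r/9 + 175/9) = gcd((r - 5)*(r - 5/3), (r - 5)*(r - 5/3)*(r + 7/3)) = r^2 - 20*r/3 + 25/3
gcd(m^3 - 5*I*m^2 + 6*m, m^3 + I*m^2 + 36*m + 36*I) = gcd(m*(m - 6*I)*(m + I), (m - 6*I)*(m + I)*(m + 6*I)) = m^2 - 5*I*m + 6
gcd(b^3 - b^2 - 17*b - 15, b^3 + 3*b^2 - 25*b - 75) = b^2 - 2*b - 15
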